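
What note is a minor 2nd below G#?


Reasoning:
A 2nd spans 2 letter names, so from G we land on F
A minor 2nd = 1 semitone below G#
Spell F at that pitch: F##
= F##


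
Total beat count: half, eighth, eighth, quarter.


Beat values:
  half = 2 beats
  eighth = 0.5 beats
  eighth = 0.5 beats
  quarter = 1 beat
Sum = 2 + 0.5 + 0.5 + 1
= 4 beats


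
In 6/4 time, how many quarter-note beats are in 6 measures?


Let's work it out.
Time signature 6/4: the bottom number 4 means the quarter note gets one count
The top number 6 means 6 quarter-note beats per measure
Total = 6 × 6 measures
= 36 quarter-note beats


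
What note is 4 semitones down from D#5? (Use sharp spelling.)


Let's work it out.
D#5: chromatic position 3 in octave 5 → absolute = 5×12 + 3 = 63
Transpose down 4: 63 - 4 = 59
59 = 4×12 + 11 → B in octave 4
Result = B4


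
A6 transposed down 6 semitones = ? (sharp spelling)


Step by step:
A6: chromatic position 9 in octave 6 → absolute = 6×12 + 9 = 81
Transpose down 6: 81 - 6 = 75
75 = 6×12 + 3 → D# in octave 6
Result = D#6


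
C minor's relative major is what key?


The relative major shares the key signature and is a minor 3rd above the minor tonic
A minor 3rd above C is Eb
→ relative major of C minor is Eb major
= Eb major


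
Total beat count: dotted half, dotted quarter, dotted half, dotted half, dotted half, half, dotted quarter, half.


Working:
Beat values:
  dotted half = 3 beats
  dotted quarter = 1.5 beats
  dotted half = 3 beats
  dotted half = 3 beats
  dotted half = 3 beats
  half = 2 beats
  dotted quarter = 1.5 beats
  half = 2 beats
Sum = 3 + 1.5 + 3 + 3 + 3 + 2 + 1.5 + 2
= 19 beats


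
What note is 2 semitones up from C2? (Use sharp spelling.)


Solution.
C2: chromatic position 0 in octave 2 → absolute = 2×12 + 0 = 24
Transpose up 2: 24 + 2 = 26
26 = 2×12 + 2 → D in octave 2
Result = D2


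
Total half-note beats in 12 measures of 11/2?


Step by step:
Time signature 11/2: the bottom number 2 means the half note gets one count
The top number 11 means 11 half-note beats per measure
Total = 11 × 12 measures
= 132 half-note beats


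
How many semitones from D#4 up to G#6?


Let's work it out.
Absolute semitone position = octave×12 + chromatic position
D#4: 4×12 + 3 = 51
G#6: 6×12 + 8 = 80
Difference = 80 - 51 = 29
= 29 semitones


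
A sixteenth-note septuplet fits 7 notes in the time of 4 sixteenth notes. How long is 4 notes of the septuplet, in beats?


Solution.
Septuplet: 7 notes occupy the space of 4 sixteenth notes
Space = 4 × 1/4 = 1 beat
Each septuplet note = 1 / 7 = 1/7 beats
4 notes = 4 × 1/7 = 4/7
= 4/7 beats


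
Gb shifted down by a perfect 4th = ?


perfect 4th: 4 letter names, 5 semitones
Letter: G - 3 → D
Pitch: Gb - 5 semitones, spelled as a D → Db
= Db


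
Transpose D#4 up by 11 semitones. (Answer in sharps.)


Working:
D#4: chromatic position 3 in octave 4 → absolute = 4×12 + 3 = 51
Transpose up 11: 51 + 11 = 62
62 = 5×12 + 2 → D in octave 5
Result = D5


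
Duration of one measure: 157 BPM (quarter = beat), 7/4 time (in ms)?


Solution.
Quarter-note beat duration = 60000 / 157 ms
Beats per measure (7/4) = 7
One measure = 7 × 60000 / 157 = 420000 / 157 ms
= 2675.2 ms


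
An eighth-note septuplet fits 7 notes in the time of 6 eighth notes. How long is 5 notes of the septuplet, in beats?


Septuplet: 7 notes occupy the space of 6 eighth notes
Space = 6 × 1/2 = 3 beats
Each septuplet note = 3 / 7 = 3/7 beats
5 notes = 5 × 3/7 = 15/7
= 15/7 beats


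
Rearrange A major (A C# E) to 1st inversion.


Working:
Root position: A C# E
1st inversion: move root up an octave
Bass note: C#
Notes (bottom to top) = C# E A


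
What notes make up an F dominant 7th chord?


Step by step:
Dominant 7th chord = root + major 3rd + perfect 5th + minor 7th
Seventh chords stack in thirds, so the letter names are F-A-C-E
Root: F
Major 3rd above F: A
Perfect 5th above F: C
Minor 7th above F: Eb
Chord = F A C Eb


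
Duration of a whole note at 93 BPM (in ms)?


Reasoning:
One quarter-note beat = 60000 / BPM = 60000 / 93 ms
Whole note = 4 × quarter note
Duration = 4 × 60000 / 93 = 240000 / 93
= 2580.6 ms


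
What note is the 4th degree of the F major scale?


Major scale pattern: W-W-H-W-W-W-H (2-2-1-2-2-2-1 semitones)
Starting from F:
  F + 2 semitones → G
  G + 2 semitones → A
  A + 1 semitone → Bb
  Bb + 2 semitones → C
  C + 2 semitones → D
  D + 2 semitones → E
  E + 1 semitone → F
Scale: F G A Bb C D E
Degree 4 = Bb


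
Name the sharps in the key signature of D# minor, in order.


Let's work it out.
Sharp minor keys follow the circle of fifths: A(0), E(1), B(2), F#(3), C#(4), G#(5), D#(6), A#(7)
D# minor has 6 sharps
Order of sharps: F# C# G# D# A# E# B# → first 6: F#, C#, G#, D#, A#, E#
= F#, C#, G#, D#, A#, E#


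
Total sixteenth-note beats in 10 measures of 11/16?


Time signature 11/16: the bottom number 16 means the sixteenth note gets one count
The top number 11 means 11 sixteenth-note beats per measure
Total = 11 × 10 measures
= 110 sixteenth-note beats


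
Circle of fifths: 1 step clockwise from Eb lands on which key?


Solution.
Each clockwise step on the circle of fifths moves up a perfect 5th
From Eb: Eb → Bb
= Bb


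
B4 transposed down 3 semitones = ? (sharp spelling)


B4: chromatic position 11 in octave 4 → absolute = 4×12 + 11 = 59
Transpose down 3: 59 - 3 = 56
56 = 4×12 + 8 → G# in octave 4
Result = G#4


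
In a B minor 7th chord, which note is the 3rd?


Minor 7th chord = root + minor 3rd + perfect 5th + minor 7th
Seventh chords stack in thirds, so the letter names are B-D-F-A
Root: B
Minor 3rd above B: D
Perfect 5th above B: F#
Minor 7th above B: A
The 3rd = D


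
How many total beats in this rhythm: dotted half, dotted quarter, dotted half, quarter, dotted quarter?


Step by step:
Beat values:
  dotted half = 3 beats
  dotted quarter = 1.5 beats
  dotted half = 3 beats
  quarter = 1 beat
  dotted quarter = 1.5 beats
Sum = 3 + 1.5 + 3 + 1 + 1.5
= 10 beats


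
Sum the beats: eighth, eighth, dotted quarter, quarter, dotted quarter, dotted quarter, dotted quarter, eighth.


Beat values:
  eighth = 0.5 beats
  eighth = 0.5 beats
  dotted quarter = 1.5 beats
  quarter = 1 beat
  dotted quarter = 1.5 beats
  dotted quarter = 1.5 beats
  dotted quarter = 1.5 beats
  eighth = 0.5 beats
Sum = 0.5 + 0.5 + 1.5 + 1 + 1.5 + 1.5 + 1.5 + 0.5
= 8.5 beats


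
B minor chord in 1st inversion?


Step by step:
Root position: B D F#
1st inversion: move root up an octave
Bass note: D
Notes (bottom to top) = D F# B


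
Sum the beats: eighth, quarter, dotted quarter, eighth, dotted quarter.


Let's work it out.
Beat values:
  eighth = 0.5 beats
  quarter = 1 beat
  dotted quarter = 1.5 beats
  eighth = 0.5 beats
  dotted quarter = 1.5 beats
Sum = 0.5 + 1 + 1.5 + 0.5 + 1.5
= 5 beats


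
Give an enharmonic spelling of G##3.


Step by step:
Enharmonic notes sound the same pitch but are spelled with different letter names
G## and A name the same pitch class
= A3


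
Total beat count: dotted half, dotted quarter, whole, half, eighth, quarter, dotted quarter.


Working:
Beat values:
  dotted half = 3 beats
  dotted quarter = 1.5 beats
  whole = 4 beats
  half = 2 beats
  eighth = 0.5 beats
  quarter = 1 beat
  dotted quarter = 1.5 beats
Sum = 3 + 1.5 + 4 + 2 + 0.5 + 1 + 1.5
= 13.5 beats


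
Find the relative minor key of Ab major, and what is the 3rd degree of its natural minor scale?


Reasoning:
The relative minor shares the major's key signature and starts on its 6th degree
6th degree = a major 6th above the tonic; a major 6th above Ab is F
→ relative minor of Ab major is F minor
F natural minor scale: F G Ab Bb C Db Eb
= F minor; 3rd degree = Ab


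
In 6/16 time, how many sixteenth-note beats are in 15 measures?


Let's work it out.
Time signature 6/16: the bottom number 16 means the sixteenth note gets one count
The top number 6 means 6 sixteenth-note beats per measure
Total = 6 × 15 measures
= 90 sixteenth-note beats


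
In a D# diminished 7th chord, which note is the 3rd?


Step by step:
Diminished 7th chord = root + minor 3rd + diminished 5th + diminished 7th
Seventh chords stack in thirds, so the letter names are D-F-A-C
Root: D#
Minor 3rd above D#: F#
Diminished 5th above D#: A
Diminished 7th above D#: C
The 3rd = F#


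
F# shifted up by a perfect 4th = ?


perfect 4th: 4 letter names, 5 semitones
Letter: F + 3 → B
Pitch: F# + 5 semitones, spelled as a B → B
= B


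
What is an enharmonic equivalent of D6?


Let's work it out.
Enharmonic notes sound the same pitch but are spelled with different letter names
D and C## name the same pitch class
= C##6


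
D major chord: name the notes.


Major triad = root + major 3rd (4 semitones) + perfect 5th (7 semitones)
A triad on D stacks thirds, so the chord tones use letter names D-F-A
Root: D
Major 3rd above D: F#
Perfect 5th above D: A
Chord = D F# A


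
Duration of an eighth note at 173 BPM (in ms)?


Reasoning:
One quarter-note beat = 60000 / BPM = 60000 / 173 ms
Eighth note = 1/2 × quarter note
Duration = 1/2 × 60000 / 173 = 30000 / 173
= 173.4 ms


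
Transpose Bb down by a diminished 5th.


Step by step:
diminished 5th: 5 letter names, 6 semitones
Letter: B - 4 → E
Pitch: Bb - 6 semitones, spelled as an E → E
= E


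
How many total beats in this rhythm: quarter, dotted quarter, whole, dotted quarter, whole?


Working:
Beat values:
  quarter = 1 beat
  dotted quarter = 1.5 beats
  whole = 4 beats
  dotted quarter = 1.5 beats
  whole = 4 beats
Sum = 1 + 1.5 + 4 + 1.5 + 4
= 12 beats


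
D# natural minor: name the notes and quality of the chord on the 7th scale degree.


Solution.
D# natural minor scale: D# E# F# G# A# B C#
Diatonic triad on degree 7 stacks scale notes 7, 2, 4: C# E# G#
C#→E# = 4 semitones; C#→G# = 7 semitones → major triad
= C# E# G# (major)


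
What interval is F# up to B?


Working:
Letter names: F → B spans 4 letter names → a 4th
Semitones: F# → B = 5 half-steps
A 4th of 5 semitones is a perfect 4th
= perfect 4th


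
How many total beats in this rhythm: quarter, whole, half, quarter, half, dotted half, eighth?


Working:
Beat values:
  quarter = 1 beat
  whole = 4 beats
  half = 2 beats
  quarter = 1 beat
  half = 2 beats
  dotted half = 3 beats
  eighth = 0.5 beats
Sum = 1 + 4 + 2 + 1 + 2 + 3 + 0.5
= 13.5 beats


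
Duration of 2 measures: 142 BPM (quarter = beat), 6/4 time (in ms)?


Reasoning:
Quarter-note beat duration = 60000 / 142 ms
Beats per measure (6/4) = 6
One measure = 6 × 60000 / 142 = 360000 / 142 ms
2 measures = 2 × 360000 / 142 = 720000 / 142
= 5070.4 ms


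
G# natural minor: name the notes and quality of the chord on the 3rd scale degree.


Let's work it out.
G# natural minor scale: G# A# B C# D# E F#
Diatonic triad on degree 3 stacks scale notes 3, 5, 7: B D# F#
B→D# = 4 semitones; B→F# = 7 semitones → major triad
= B D# F# (major)


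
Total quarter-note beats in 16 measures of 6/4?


Time signature 6/4: the bottom number 4 means the quarter note gets one count
The top number 6 means 6 quarter-note beats per measure
Total = 6 × 16 measures
= 96 quarter-note beats


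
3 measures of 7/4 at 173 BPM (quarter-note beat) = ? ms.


Reasoning:
Quarter-note beat duration = 60000 / 173 ms
Beats per measure (7/4) = 7
One measure = 7 × 60000 / 173 = 420000 / 173 ms
3 measures = 3 × 420000 / 173 = 1260000 / 173
= 7283.2 ms


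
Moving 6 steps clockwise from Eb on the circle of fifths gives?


Working:
Each clockwise step on the circle of fifths moves up a perfect 5th
From Eb: Eb → Bb → F → C → G → D → A
= A


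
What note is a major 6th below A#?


Let's work it out.
A 6th spans 6 letter names, so from A we land on C
A major 6th = 9 semitones below A#
Spell C at that pitch: C#
= C#


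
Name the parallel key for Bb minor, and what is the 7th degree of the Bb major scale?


Parallel keys share the same tonic but differ in mode
Bb minor → parallel is Bb major
Bb major scale: Bb C D Eb F G A
= Bb major; 7th degree = A


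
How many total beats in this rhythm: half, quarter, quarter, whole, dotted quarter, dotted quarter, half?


Beat values:
  half = 2 beats
  quarter = 1 beat
  quarter = 1 beat
  whole = 4 beats
  dotted quarter = 1.5 beats
  dotted quarter = 1.5 beats
  half = 2 beats
Sum = 2 + 1 + 1 + 4 + 1.5 + 1.5 + 2
= 13 beats


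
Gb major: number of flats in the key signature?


Flat major keys: C(0), F(1), Bb(2), Eb(3), Ab(4), Db(5), Gb(6), Cb(7)
Gb major has 6 flats
Order of flats: Bb Eb Ab Db Gb Cb Fb → first 6: Bb, Eb, Ab, Db, Gb, Cb
= 6 flats


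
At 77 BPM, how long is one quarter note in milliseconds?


Solution.
One quarter-note beat = 60000 / BPM = 60000 / 77 ms
Duration = 60000 / 77
= 779.2 ms


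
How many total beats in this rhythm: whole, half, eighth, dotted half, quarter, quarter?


Beat values:
  whole = 4 beats
  half = 2 beats
  eighth = 0.5 beats
  dotted half = 3 beats
  quarter = 1 beat
  quarter = 1 beat
Sum = 4 + 2 + 0.5 + 3 + 1 + 1
= 11.5 beats


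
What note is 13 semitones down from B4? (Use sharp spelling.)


B4: chromatic position 11 in octave 4 → absolute = 4×12 + 11 = 59
Transpose down 13: 59 - 13 = 46
46 = 3×12 + 10 → A# in octave 3
Result = A#3


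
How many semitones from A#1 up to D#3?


Working:
Absolute semitone position = octave×12 + chromatic position
A#1: 1×12 + 10 = 22
D#3: 3×12 + 3 = 39
Difference = 39 - 22 = 17
= 17 semitones


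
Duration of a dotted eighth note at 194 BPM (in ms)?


One quarter-note beat = 60000 / BPM = 60000 / 194 ms
Dotted eighth note = 3/4 × quarter note
Duration = 3/4 × 60000 / 194 = 45000 / 194
= 232.0 ms


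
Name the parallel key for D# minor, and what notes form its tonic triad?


Reasoning:
Parallel keys share the same tonic but differ in mode
D# minor → parallel is D# major
Tonic triad of D# major = D# F## A#
= D# major; triad = D# F## A#


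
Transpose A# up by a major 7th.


major 7th: 7 letter names, 11 semitones
Letter: A + 6 → G
Pitch: A# + 11 semitones, spelled as a G → G##
= G##


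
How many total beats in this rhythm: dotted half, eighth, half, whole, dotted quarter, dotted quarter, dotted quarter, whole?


Reasoning:
Beat values:
  dotted half = 3 beats
  eighth = 0.5 beats
  half = 2 beats
  whole = 4 beats
  dotted quarter = 1.5 beats
  dotted quarter = 1.5 beats
  dotted quarter = 1.5 beats
  whole = 4 beats
Sum = 3 + 0.5 + 2 + 4 + 1.5 + 1.5 + 1.5 + 4
= 18 beats


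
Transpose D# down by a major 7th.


Reasoning:
major 7th: 7 letter names, 11 semitones
Letter: D - 6 → E
Pitch: D# - 11 semitones, spelled as an E → E
= E


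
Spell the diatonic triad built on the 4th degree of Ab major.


Ab major scale: Ab Bb C Db Eb F G
Diatonic triad on degree 4 stacks scale notes 4, 6, 1: Db F Ab
Db→F = 4 semitones; Db→Ab = 7 semitones → major triad
= Db F Ab (major)


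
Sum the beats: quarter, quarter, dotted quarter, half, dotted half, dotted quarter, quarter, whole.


Beat values:
  quarter = 1 beat
  quarter = 1 beat
  dotted quarter = 1.5 beats
  half = 2 beats
  dotted half = 3 beats
  dotted quarter = 1.5 beats
  quarter = 1 beat
  whole = 4 beats
Sum = 1 + 1 + 1.5 + 2 + 3 + 1.5 + 1 + 4
= 15 beats


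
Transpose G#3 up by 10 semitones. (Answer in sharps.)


G#3: chromatic position 8 in octave 3 → absolute = 3×12 + 8 = 44
Transpose up 10: 44 + 10 = 54
54 = 4×12 + 6 → F# in octave 4
Result = F#4


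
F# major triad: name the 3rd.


Reasoning:
Major triad = root + major 3rd (4 semitones) + perfect 5th (7 semitones)
A triad on F# stacks thirds, so the chord tones use letter names F-A-C
Root: F#
Major 3rd above F#: A#
Perfect 5th above F#: C#
The 3rd = A#


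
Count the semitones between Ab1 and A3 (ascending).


Step by step:
Absolute semitone position = octave×12 + chromatic position
Ab1: 1×12 + 8 = 20
A3: 3×12 + 9 = 45
Difference = 45 - 20 = 25
= 25 semitones


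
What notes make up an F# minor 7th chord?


Step by step:
Minor 7th chord = root + minor 3rd + perfect 5th + minor 7th
Seventh chords stack in thirds, so the letter names are F-A-C-E
Root: F#
Minor 3rd above F#: A
Perfect 5th above F#: C#
Minor 7th above F#: E
Chord = F# A C# E


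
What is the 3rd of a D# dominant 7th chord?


Solution.
Dominant 7th chord = root + major 3rd + perfect 5th + minor 7th
Seventh chords stack in thirds, so the letter names are D-F-A-C
Root: D#
Major 3rd above D#: F##
Perfect 5th above D#: A#
Minor 7th above D#: C#
The 3rd = F##


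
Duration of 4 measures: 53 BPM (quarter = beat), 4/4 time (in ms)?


Let's work it out.
Quarter-note beat duration = 60000 / 53 ms
Beats per measure (4/4) = 4
One measure = 4 × 60000 / 53 = 240000 / 53 ms
4 measures = 4 × 240000 / 53 = 960000 / 53
= 18113.2 ms


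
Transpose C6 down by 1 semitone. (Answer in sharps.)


C6: chromatic position 0 in octave 6 → absolute = 6×12 + 0 = 72
Transpose down 1: 72 - 1 = 71
71 = 5×12 + 11 → B in octave 5
Result = B5


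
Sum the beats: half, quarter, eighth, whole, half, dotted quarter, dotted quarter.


Working:
Beat values:
  half = 2 beats
  quarter = 1 beat
  eighth = 0.5 beats
  whole = 4 beats
  half = 2 beats
  dotted quarter = 1.5 beats
  dotted quarter = 1.5 beats
Sum = 2 + 1 + 0.5 + 4 + 2 + 1.5 + 1.5
= 12.5 beats


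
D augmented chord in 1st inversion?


Let's work it out.
Root position: D F# A#
1st inversion: move root up an octave
Bass note: F#
Notes (bottom to top) = F# A# D


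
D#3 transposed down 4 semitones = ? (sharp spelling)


Solution.
D#3: chromatic position 3 in octave 3 → absolute = 3×12 + 3 = 39
Transpose down 4: 39 - 4 = 35
35 = 2×12 + 11 → B in octave 2
Result = B2


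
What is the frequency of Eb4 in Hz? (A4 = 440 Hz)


Solution.
f = 440 × 2^(n/12) where n = semitones from A4
Eb4: -6 semitones from A4
f = 440 × 2^(-6/12)
f = 311.13 Hz


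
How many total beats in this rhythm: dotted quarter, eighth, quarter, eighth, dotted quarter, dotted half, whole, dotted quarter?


Let's work it out.
Beat values:
  dotted quarter = 1.5 beats
  eighth = 0.5 beats
  quarter = 1 beat
  eighth = 0.5 beats
  dotted quarter = 1.5 beats
  dotted half = 3 beats
  whole = 4 beats
  dotted quarter = 1.5 beats
Sum = 1.5 + 0.5 + 1 + 0.5 + 1.5 + 3 + 4 + 1.5
= 13.5 beats


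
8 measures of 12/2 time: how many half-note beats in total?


Time signature 12/2: the bottom number 2 means the half note gets one count
The top number 12 means 12 half-note beats per measure
Total = 12 × 8 measures
= 96 half-note beats


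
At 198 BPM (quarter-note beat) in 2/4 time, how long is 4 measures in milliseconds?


Working:
Quarter-note beat duration = 60000 / 198 ms
Beats per measure (2/4) = 2
One measure = 2 × 60000 / 198 = 120000 / 198 ms
4 measures = 4 × 120000 / 198 = 480000 / 198
= 2424.2 ms


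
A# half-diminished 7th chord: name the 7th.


Step by step:
Half-diminished 7th chord = root + minor 3rd + diminished 5th + minor 7th
Seventh chords stack in thirds, so the letter names are A-C-E-G
Root: A#
Minor 3rd above A#: C#
Diminished 5th above A#: E
Minor 7th above A#: G#
The 7th = G#


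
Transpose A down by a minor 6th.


Let's work it out.
minor 6th: 6 letter names, 8 semitones
Letter: A - 5 → C
Pitch: A - 8 semitones, spelled as a C → C#
= C#


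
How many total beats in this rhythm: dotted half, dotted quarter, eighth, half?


Step by step:
Beat values:
  dotted half = 3 beats
  dotted quarter = 1.5 beats
  eighth = 0.5 beats
  half = 2 beats
Sum = 3 + 1.5 + 0.5 + 2
= 7 beats


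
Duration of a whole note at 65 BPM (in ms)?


Step by step:
One quarter-note beat = 60000 / BPM = 60000 / 65 ms
Whole note = 4 × quarter note
Duration = 4 × 60000 / 65 = 240000 / 65
= 3692.3 ms


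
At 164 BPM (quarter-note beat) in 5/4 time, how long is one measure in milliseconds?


Working:
Quarter-note beat duration = 60000 / 164 ms
Beats per measure (5/4) = 5
One measure = 5 × 60000 / 164 = 300000 / 164 ms
= 1829.3 ms


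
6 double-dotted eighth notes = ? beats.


Let's work it out.
Base eighth note = 1/2 beats
Dot 1 adds half the previous value: +1/4
Dot 2 adds half the previous value: +1/8
One double-dotted eighth = 1/2 + 1/4 + 1/8 = 7/8
6 of them = 6 × 7/8 = 21/4
= 21/4 beats


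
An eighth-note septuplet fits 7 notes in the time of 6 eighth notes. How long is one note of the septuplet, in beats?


Reasoning:
Septuplet: 7 notes occupy the space of 6 eighth notes
Space = 6 × 1/2 = 3 beats
Each septuplet note = 3 / 7 = 3/7 beats
= 3/7 beats


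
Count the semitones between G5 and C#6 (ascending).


Solution.
Absolute semitone position = octave×12 + chromatic position
G5: 5×12 + 7 = 67
C#6: 6×12 + 1 = 73
Difference = 73 - 67 = 6
= 6 semitones


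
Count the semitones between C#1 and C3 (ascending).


Working:
Absolute semitone position = octave×12 + chromatic position
C#1: 1×12 + 1 = 13
C3: 3×12 + 0 = 36
Difference = 36 - 13 = 23
= 23 semitones


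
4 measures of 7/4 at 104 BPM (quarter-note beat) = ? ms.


Reasoning:
Quarter-note beat duration = 60000 / 104 ms
Beats per measure (7/4) = 7
One measure = 7 × 60000 / 104 = 420000 / 104 ms
4 measures = 4 × 420000 / 104 = 1680000 / 104
= 16153.8 ms


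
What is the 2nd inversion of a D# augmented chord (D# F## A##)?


Step by step:
Root position: D# F## A##
2nd inversion: move root and 3rd up an octave
Bass note: A##
Notes (bottom to top) = A## D# F##


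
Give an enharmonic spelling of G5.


Solution.
Enharmonic notes sound the same pitch but are spelled with different letter names
G and Abb name the same pitch class
= Abb5


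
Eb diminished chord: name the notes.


Diminished triad = root + minor 3rd (3 semitones) + diminished 5th (6 semitones)
A triad on Eb stacks thirds, so the chord tones use letter names E-G-B
Root: Eb
Minor 3rd above Eb: Gb
Diminished 5th above Eb: Bbb
Chord = Eb Gb Bbb


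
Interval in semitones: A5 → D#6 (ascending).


Solution.
Absolute semitone position = octave×12 + chromatic position
A5: 5×12 + 9 = 69
D#6: 6×12 + 3 = 75
Difference = 75 - 69 = 6
= 6 semitones


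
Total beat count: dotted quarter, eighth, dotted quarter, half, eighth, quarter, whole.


Reasoning:
Beat values:
  dotted quarter = 1.5 beats
  eighth = 0.5 beats
  dotted quarter = 1.5 beats
  half = 2 beats
  eighth = 0.5 beats
  quarter = 1 beat
  whole = 4 beats
Sum = 1.5 + 0.5 + 1.5 + 2 + 0.5 + 1 + 4
= 11 beats


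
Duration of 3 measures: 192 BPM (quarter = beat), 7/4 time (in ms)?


Quarter-note beat duration = 60000 / 192 ms
Beats per measure (7/4) = 7
One measure = 7 × 60000 / 192 = 420000 / 192 ms
3 measures = 3 × 420000 / 192 = 1260000 / 192
= 6562.5 ms


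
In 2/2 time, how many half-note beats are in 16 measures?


Reasoning:
Time signature 2/2: the bottom number 2 means the half note gets one count
The top number 2 means 2 half-note beats per measure
Total = 2 × 16 measures
= 32 half-note beats


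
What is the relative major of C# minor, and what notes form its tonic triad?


Reasoning:
The relative major shares the key signature and is a minor 3rd above the minor tonic
A minor 3rd above C# is E
→ relative major of C# minor is E major
Tonic triad of E major = root + major 3rd + perfect 5th = E G# B
= E major; triad = E G# B


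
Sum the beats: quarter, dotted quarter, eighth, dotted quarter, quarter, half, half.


Let's work it out.
Beat values:
  quarter = 1 beat
  dotted quarter = 1.5 beats
  eighth = 0.5 beats
  dotted quarter = 1.5 beats
  quarter = 1 beat
  half = 2 beats
  half = 2 beats
Sum = 1 + 1.5 + 0.5 + 1.5 + 1 + 2 + 2
= 9.5 beats


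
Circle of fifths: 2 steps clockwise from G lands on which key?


Reasoning:
Each clockwise step on the circle of fifths moves up a perfect 5th
From G: G → D → A
= A


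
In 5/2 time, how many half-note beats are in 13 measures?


Let's work it out.
Time signature 5/2: the bottom number 2 means the half note gets one count
The top number 5 means 5 half-note beats per measure
Total = 5 × 13 measures
= 65 half-note beats


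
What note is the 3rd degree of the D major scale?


Step by step:
Major scale pattern: W-W-H-W-W-W-H (2-2-1-2-2-2-1 semitones)
Starting from D:
  D + 2 semitones → E
  E + 2 semitones → F#
  F# + 1 semitone → G
  G + 2 semitones → A
  A + 2 semitones → B
  B + 2 semitones → C#
  C# + 1 semitone → D
Scale: D E F# G A B C#
Degree 3 = F#


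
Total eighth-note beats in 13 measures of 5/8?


Time signature 5/8: the bottom number 8 means the eighth note gets one count
The top number 5 means 5 eighth-note beats per measure
Total = 5 × 13 measures
= 65 eighth-note beats


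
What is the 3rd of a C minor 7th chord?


Minor 7th chord = root + minor 3rd + perfect 5th + minor 7th
Seventh chords stack in thirds, so the letter names are C-E-G-B
Root: C
Minor 3rd above C: Eb
Perfect 5th above C: G
Minor 7th above C: Bb
The 3rd = Eb


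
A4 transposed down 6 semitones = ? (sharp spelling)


Reasoning:
A4: chromatic position 9 in octave 4 → absolute = 4×12 + 9 = 57
Transpose down 6: 57 - 6 = 51
51 = 4×12 + 3 → D# in octave 4
Result = D#4


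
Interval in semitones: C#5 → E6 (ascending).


Working:
Absolute semitone position = octave×12 + chromatic position
C#5: 5×12 + 1 = 61
E6: 6×12 + 4 = 76
Difference = 76 - 61 = 15
= 15 semitones


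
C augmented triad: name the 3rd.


Working:
Augmented triad = root + major 3rd (4 semitones) + augmented 5th (8 semitones)
A triad on C stacks thirds, so the chord tones use letter names C-E-G
Root: C
Major 3rd above C: E
Augmented 5th above C: G#
The 3rd = E


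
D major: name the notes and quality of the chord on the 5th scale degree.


D major scale: D E F# G A B C#
Diatonic triad on degree 5 stacks scale notes 5, 7, 2: A C# E
A→C# = 4 semitones; A→E = 7 semitones → major triad
= A C# E (major)


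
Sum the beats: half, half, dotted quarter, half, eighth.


Solution.
Beat values:
  half = 2 beats
  half = 2 beats
  dotted quarter = 1.5 beats
  half = 2 beats
  eighth = 0.5 beats
Sum = 2 + 2 + 1.5 + 2 + 0.5
= 8 beats


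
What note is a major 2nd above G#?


Solution.
A 2nd spans 2 letter names, so from G we land on A
A major 2nd = 2 semitones above G#
Spell A at that pitch: A#
= A#


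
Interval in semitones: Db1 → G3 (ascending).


Working:
Absolute semitone position = octave×12 + chromatic position
Db1: 1×12 + 1 = 13
G3: 3×12 + 7 = 43
Difference = 43 - 13 = 30
= 30 semitones


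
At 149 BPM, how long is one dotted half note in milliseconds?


Solution.
One quarter-note beat = 60000 / BPM = 60000 / 149 ms
Dotted half note = 3 × quarter note
Duration = 3 × 60000 / 149 = 180000 / 149
= 1208.1 ms


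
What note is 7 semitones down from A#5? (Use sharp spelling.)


Let's work it out.
A#5: chromatic position 10 in octave 5 → absolute = 5×12 + 10 = 70
Transpose down 7: 70 - 7 = 63
63 = 5×12 + 3 → D# in octave 5
Result = D#5


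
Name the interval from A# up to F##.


Solution.
Letter names: A → F spans 6 letter names → a 6th
Semitones: A# → F## = 9 half-steps
A 6th of 9 semitones is a major 6th
= major 6th


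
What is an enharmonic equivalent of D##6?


Enharmonic notes sound the same pitch but are spelled with different letter names
D## and E name the same pitch class
= E6


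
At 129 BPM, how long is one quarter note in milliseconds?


Reasoning:
One quarter-note beat = 60000 / BPM = 60000 / 129 ms
Duration = 60000 / 129
= 465.1 ms


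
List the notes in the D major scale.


Step by step:
Major scale pattern: W-W-H-W-W-W-H (2-2-1-2-2-2-1 semitones)
Starting from D:
  D + 2 semitones → E
  E + 2 semitones → F#
  F# + 1 semitone → G
  G + 2 semitones → A
  A + 2 semitones → B
  B + 2 semitones → C#
  C# + 1 semitone → D
Scale = D E F# G A B C#


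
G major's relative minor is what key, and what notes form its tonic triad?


The relative minor shares the major's key signature and starts on its 6th degree
6th degree = a major 6th above the tonic; a major 6th above G is E
→ relative minor of G major is E minor
Tonic triad of E minor = root + minor 3rd + perfect 5th = E G B
= E minor; triad = E G B


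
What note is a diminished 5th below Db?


A 5th spans 5 letter names, so from D we land on G
A diminished 5th = 6 semitones below Db
Spell G at that pitch: G
= G


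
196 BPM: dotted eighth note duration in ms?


Solution.
One quarter-note beat = 60000 / BPM = 60000 / 196 ms
Dotted eighth note = 3/4 × quarter note
Duration = 3/4 × 60000 / 196 = 45000 / 196
= 229.6 ms


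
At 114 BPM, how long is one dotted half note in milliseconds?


Step by step:
One quarter-note beat = 60000 / BPM = 60000 / 114 ms
Dotted half note = 3 × quarter note
Duration = 3 × 60000 / 114 = 180000 / 114
= 1578.9 ms


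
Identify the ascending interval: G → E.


Reasoning:
Letter names: G → E spans 6 letter names → a 6th
Semitones: G → E = 9 half-steps
A 6th of 9 semitones is a major 6th
= major 6th


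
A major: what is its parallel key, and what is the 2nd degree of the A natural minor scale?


Reasoning:
Parallel keys share the same tonic but differ in mode
A major → parallel is A minor
A natural minor scale: A B C D E F G
= A minor; 2nd degree = B


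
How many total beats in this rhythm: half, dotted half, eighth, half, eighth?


Step by step:
Beat values:
  half = 2 beats
  dotted half = 3 beats
  eighth = 0.5 beats
  half = 2 beats
  eighth = 0.5 beats
Sum = 2 + 3 + 0.5 + 2 + 0.5
= 8 beats


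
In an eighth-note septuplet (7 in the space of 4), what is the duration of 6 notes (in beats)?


Septuplet: 7 notes occupy the space of 4 eighth notes
Space = 4 × 1/2 = 2 beats
Each septuplet note = 2 / 7 = 2/7 beats
6 notes = 6 × 2/7 = 12/7
= 12/7 beats


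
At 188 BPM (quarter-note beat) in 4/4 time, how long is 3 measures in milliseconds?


Let's work it out.
Quarter-note beat duration = 60000 / 188 ms
Beats per measure (4/4) = 4
One measure = 4 × 60000 / 188 = 240000 / 188 ms
3 measures = 3 × 240000 / 188 = 720000 / 188
= 3829.8 ms


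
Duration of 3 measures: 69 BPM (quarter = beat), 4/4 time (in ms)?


Step by step:
Quarter-note beat duration = 60000 / 69 ms
Beats per measure (4/4) = 4
One measure = 4 × 60000 / 69 = 240000 / 69 ms
3 measures = 3 × 240000 / 69 = 720000 / 69
= 10434.8 ms


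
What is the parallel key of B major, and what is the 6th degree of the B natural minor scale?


Reasoning:
Parallel keys share the same tonic but differ in mode
B major → parallel is B minor
B natural minor scale: B C# D E F# G A
= B minor; 6th degree = G


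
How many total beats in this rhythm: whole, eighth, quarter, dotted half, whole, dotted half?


Step by step:
Beat values:
  whole = 4 beats
  eighth = 0.5 beats
  quarter = 1 beat
  dotted half = 3 beats
  whole = 4 beats
  dotted half = 3 beats
Sum = 4 + 0.5 + 1 + 3 + 4 + 3
= 15.5 beats


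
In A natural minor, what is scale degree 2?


Reasoning:
Natural minor scale pattern: W-H-W-W-H-W-W (2-1-2-2-1-2-2 semitones)
Starting from A:
  A + 2 semitones → B
  B + 1 semitone → C
  C + 2 semitones → D
  D + 2 semitones → E
  E + 1 semitone → F
  F + 2 semitones → G
  G + 2 semitones → A
Scale: A B C D E F G
Degree 2 = B


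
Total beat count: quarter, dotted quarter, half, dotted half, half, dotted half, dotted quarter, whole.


Reasoning:
Beat values:
  quarter = 1 beat
  dotted quarter = 1.5 beats
  half = 2 beats
  dotted half = 3 beats
  half = 2 beats
  dotted half = 3 beats
  dotted quarter = 1.5 beats
  whole = 4 beats
Sum = 1 + 1.5 + 2 + 3 + 2 + 3 + 1.5 + 4
= 18 beats


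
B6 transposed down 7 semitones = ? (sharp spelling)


Reasoning:
B6: chromatic position 11 in octave 6 → absolute = 6×12 + 11 = 83
Transpose down 7: 83 - 7 = 76
76 = 6×12 + 4 → E in octave 6
Result = E6


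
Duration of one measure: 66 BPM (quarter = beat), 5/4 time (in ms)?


Quarter-note beat duration = 60000 / 66 ms
Beats per measure (5/4) = 5
One measure = 5 × 60000 / 66 = 300000 / 66 ms
= 4545.5 ms


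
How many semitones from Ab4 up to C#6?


Reasoning:
Absolute semitone position = octave×12 + chromatic position
Ab4: 4×12 + 8 = 56
C#6: 6×12 + 1 = 73
Difference = 73 - 56 = 17
= 17 semitones


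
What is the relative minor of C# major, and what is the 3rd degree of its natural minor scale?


Reasoning:
The relative minor shares the major's key signature and starts on its 6th degree
6th degree = a major 6th above the tonic; a major 6th above C# is A#
→ relative minor of C# major is A# minor
A# natural minor scale: A# B# C# D# E# F# G#
= A# minor; 3rd degree = C#


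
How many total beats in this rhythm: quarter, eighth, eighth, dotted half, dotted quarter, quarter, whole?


Step by step:
Beat values:
  quarter = 1 beat
  eighth = 0.5 beats
  eighth = 0.5 beats
  dotted half = 3 beats
  dotted quarter = 1.5 beats
  quarter = 1 beat
  whole = 4 beats
Sum = 1 + 0.5 + 0.5 + 3 + 1.5 + 1 + 4
= 11.5 beats


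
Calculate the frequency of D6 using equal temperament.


Working:
f = 440 × 2^(n/12) where n = semitones from A4
D6: 17 semitones from A4
f = 440 × 2^(17/12)
f = 1174.66 Hz


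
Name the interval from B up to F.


Letter names: B → F spans 5 letter names → a 5th
Semitones: B → F = 6 half-steps
A 5th of 6 semitones is a diminished 5th
= diminished 5th


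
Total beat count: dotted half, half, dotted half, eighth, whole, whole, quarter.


Beat values:
  dotted half = 3 beats
  half = 2 beats
  dotted half = 3 beats
  eighth = 0.5 beats
  whole = 4 beats
  whole = 4 beats
  quarter = 1 beat
Sum = 3 + 2 + 3 + 0.5 + 4 + 4 + 1
= 17.5 beats


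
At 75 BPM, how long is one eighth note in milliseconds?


Step by step:
One quarter-note beat = 60000 / BPM = 60000 / 75 ms
Eighth note = 1/2 × quarter note
Duration = 1/2 × 60000 / 75 = 30000 / 75
= 400.0 ms


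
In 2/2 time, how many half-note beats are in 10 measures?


Step by step:
Time signature 2/2: the bottom number 2 means the half note gets one count
The top number 2 means 2 half-note beats per measure
Total = 2 × 10 measures
= 20 half-note beats


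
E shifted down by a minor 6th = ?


Working:
minor 6th: 6 letter names, 8 semitones
Letter: E - 5 → G
Pitch: E - 8 semitones, spelled as a G → G#
= G#


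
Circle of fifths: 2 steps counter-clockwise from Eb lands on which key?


Each counter-clockwise step moves down a perfect 5th (= up a perfect 4th)
From Eb: Eb → Ab → Db
= Db


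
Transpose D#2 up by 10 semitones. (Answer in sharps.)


Let's work it out.
D#2: chromatic position 3 in octave 2 → absolute = 2×12 + 3 = 27
Transpose up 10: 27 + 10 = 37
37 = 3×12 + 1 → C# in octave 3
Result = C#3


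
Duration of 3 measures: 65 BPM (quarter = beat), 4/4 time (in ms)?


Solution.
Quarter-note beat duration = 60000 / 65 ms
Beats per measure (4/4) = 4
One measure = 4 × 60000 / 65 = 240000 / 65 ms
3 measures = 3 × 240000 / 65 = 720000 / 65
= 11076.9 ms


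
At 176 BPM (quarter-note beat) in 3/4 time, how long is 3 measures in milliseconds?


Quarter-note beat duration = 60000 / 176 ms
Beats per measure (3/4) = 3
One measure = 3 × 60000 / 176 = 180000 / 176 ms
3 measures = 3 × 180000 / 176 = 540000 / 176
= 3068.2 ms


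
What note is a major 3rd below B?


Let's work it out.
A 3rd spans 3 letter names, so from B we land on G
A major 3rd = 4 semitones below B
Spell G at that pitch: G
= G


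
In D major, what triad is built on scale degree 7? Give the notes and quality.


Let's work it out.
D major scale: D E F# G A B C#
Diatonic triad on degree 7 stacks scale notes 7, 2, 4: C# E G
C#→E = 3 semitones; C#→G = 6 semitones → diminished triad
= C# E G (diminished)


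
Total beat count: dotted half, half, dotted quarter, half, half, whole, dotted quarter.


Let's work it out.
Beat values:
  dotted half = 3 beats
  half = 2 beats
  dotted quarter = 1.5 beats
  half = 2 beats
  half = 2 beats
  whole = 4 beats
  dotted quarter = 1.5 beats
Sum = 3 + 2 + 1.5 + 2 + 2 + 4 + 1.5
= 16 beats


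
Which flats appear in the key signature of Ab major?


Working:
Flat major keys: C(0), F(1), Bb(2), Eb(3), Ab(4), Db(5), Gb(6), Cb(7)
Ab major has 4 flats
Order of flats: Bb Eb Ab Db Gb Cb Fb → first 4: Bb, Eb, Ab, Db
= Bb, Eb, Ab, Db


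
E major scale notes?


Reasoning:
Major scale pattern: W-W-H-W-W-W-H (2-2-1-2-2-2-1 semitones)
Starting from E:
  E + 2 semitones → F#
  F# + 2 semitones → G#
  G# + 1 semitone → A
  A + 2 semitones → B
  B + 2 semitones → C#
  C# + 2 semitones → D#
  D# + 1 semitone → E
Scale = E F# G# A B C# D#


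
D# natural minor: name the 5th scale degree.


Working:
Natural minor scale pattern: W-H-W-W-H-W-W (2-1-2-2-1-2-2 semitones)
Starting from D#:
  D# + 2 semitones → E#
  E# + 1 semitone → F#
  F# + 2 semitones → G#
  G# + 2 semitones → A#
  A# + 1 semitone → B
  B + 2 semitones → C#
  C# + 2 semitones → D#
Scale: D# E# F# G# A# B C#
Degree 5 = A#


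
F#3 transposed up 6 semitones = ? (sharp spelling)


Step by step:
F#3: chromatic position 6 in octave 3 → absolute = 3×12 + 6 = 42
Transpose up 6: 42 + 6 = 48
48 = 4×12 + 0 → C in octave 4
Result = C4


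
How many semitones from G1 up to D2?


Let's work it out.
Absolute semitone position = octave×12 + chromatic position
G1: 1×12 + 7 = 19
D2: 2×12 + 2 = 26
Difference = 26 - 19 = 7
= 7 semitones


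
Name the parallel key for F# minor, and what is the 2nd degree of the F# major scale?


Step by step:
Parallel keys share the same tonic but differ in mode
F# minor → parallel is F# major
F# major scale: F# G# A# B C# D# E#
= F# major; 2nd degree = G#


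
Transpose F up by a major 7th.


major 7th: 7 letter names, 11 semitones
Letter: F + 6 → E
Pitch: F + 11 semitones, spelled as an E → E
= E


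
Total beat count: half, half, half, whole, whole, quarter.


Beat values:
  half = 2 beats
  half = 2 beats
  half = 2 beats
  whole = 4 beats
  whole = 4 beats
  quarter = 1 beat
Sum = 2 + 2 + 2 + 4 + 4 + 1
= 15 beats


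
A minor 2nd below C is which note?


A 2nd spans 2 letter names, so from C we land on B
A minor 2nd = 1 semitone below C
Spell B at that pitch: B
= B


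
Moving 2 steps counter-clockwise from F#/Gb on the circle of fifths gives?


Solution.
Each counter-clockwise step moves down a perfect 5th (= up a perfect 4th)
From F#/Gb: F#/Gb → B → E
= E


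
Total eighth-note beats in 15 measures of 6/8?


Time signature 6/8: the bottom number 8 means the eighth note gets one count
The top number 6 means 6 eighth-note beats per measure
Total = 6 × 15 measures
= 90 eighth-note beats


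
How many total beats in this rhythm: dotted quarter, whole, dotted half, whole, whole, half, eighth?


Beat values:
  dotted quarter = 1.5 beats
  whole = 4 beats
  dotted half = 3 beats
  whole = 4 beats
  whole = 4 beats
  half = 2 beats
  eighth = 0.5 beats
Sum = 1.5 + 4 + 3 + 4 + 4 + 2 + 0.5
= 19 beats


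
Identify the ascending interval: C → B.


Step by step:
Letter names: C → B spans 7 letter names → a 7th
Semitones: C → B = 11 half-steps
A 7th of 11 semitones is a major 7th
= major 7th


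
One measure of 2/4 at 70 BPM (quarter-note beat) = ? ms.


Quarter-note beat duration = 60000 / 70 ms
Beats per measure (2/4) = 2
One measure = 2 × 60000 / 70 = 120000 / 70 ms
= 1714.3 ms


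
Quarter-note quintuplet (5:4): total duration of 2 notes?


Quintuplet: 5 notes occupy the space of 4 quarter notes
Space = 4 × 1 = 4 beats
Each quintuplet note = 4 / 5 = 4/5 beats
2 notes = 2 × 4/5 = 8/5
= 8/5 beats
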